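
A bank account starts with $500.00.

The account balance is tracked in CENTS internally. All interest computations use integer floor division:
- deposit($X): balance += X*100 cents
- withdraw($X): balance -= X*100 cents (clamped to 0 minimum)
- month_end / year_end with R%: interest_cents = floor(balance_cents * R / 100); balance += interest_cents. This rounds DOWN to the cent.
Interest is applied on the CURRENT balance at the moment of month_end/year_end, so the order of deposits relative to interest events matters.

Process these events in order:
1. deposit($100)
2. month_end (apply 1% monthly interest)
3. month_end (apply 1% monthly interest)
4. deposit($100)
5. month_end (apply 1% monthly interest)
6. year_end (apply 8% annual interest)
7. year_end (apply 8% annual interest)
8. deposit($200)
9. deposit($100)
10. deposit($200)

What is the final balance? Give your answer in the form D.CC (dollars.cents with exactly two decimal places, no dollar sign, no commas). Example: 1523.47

Answer: 1338.84

Derivation:
After 1 (deposit($100)): balance=$600.00 total_interest=$0.00
After 2 (month_end (apply 1% monthly interest)): balance=$606.00 total_interest=$6.00
After 3 (month_end (apply 1% monthly interest)): balance=$612.06 total_interest=$12.06
After 4 (deposit($100)): balance=$712.06 total_interest=$12.06
After 5 (month_end (apply 1% monthly interest)): balance=$719.18 total_interest=$19.18
After 6 (year_end (apply 8% annual interest)): balance=$776.71 total_interest=$76.71
After 7 (year_end (apply 8% annual interest)): balance=$838.84 total_interest=$138.84
After 8 (deposit($200)): balance=$1038.84 total_interest=$138.84
After 9 (deposit($100)): balance=$1138.84 total_interest=$138.84
After 10 (deposit($200)): balance=$1338.84 total_interest=$138.84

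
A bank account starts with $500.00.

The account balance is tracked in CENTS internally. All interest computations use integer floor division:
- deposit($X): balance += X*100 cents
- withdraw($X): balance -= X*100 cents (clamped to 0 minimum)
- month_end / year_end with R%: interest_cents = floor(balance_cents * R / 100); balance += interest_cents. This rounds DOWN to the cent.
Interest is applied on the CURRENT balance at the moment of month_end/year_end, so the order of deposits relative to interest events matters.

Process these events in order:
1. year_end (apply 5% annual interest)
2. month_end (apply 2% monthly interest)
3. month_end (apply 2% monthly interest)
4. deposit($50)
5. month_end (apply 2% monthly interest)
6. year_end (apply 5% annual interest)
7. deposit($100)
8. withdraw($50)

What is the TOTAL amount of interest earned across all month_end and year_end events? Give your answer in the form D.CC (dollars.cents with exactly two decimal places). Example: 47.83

Answer: 88.53

Derivation:
After 1 (year_end (apply 5% annual interest)): balance=$525.00 total_interest=$25.00
After 2 (month_end (apply 2% monthly interest)): balance=$535.50 total_interest=$35.50
After 3 (month_end (apply 2% monthly interest)): balance=$546.21 total_interest=$46.21
After 4 (deposit($50)): balance=$596.21 total_interest=$46.21
After 5 (month_end (apply 2% monthly interest)): balance=$608.13 total_interest=$58.13
After 6 (year_end (apply 5% annual interest)): balance=$638.53 total_interest=$88.53
After 7 (deposit($100)): balance=$738.53 total_interest=$88.53
After 8 (withdraw($50)): balance=$688.53 total_interest=$88.53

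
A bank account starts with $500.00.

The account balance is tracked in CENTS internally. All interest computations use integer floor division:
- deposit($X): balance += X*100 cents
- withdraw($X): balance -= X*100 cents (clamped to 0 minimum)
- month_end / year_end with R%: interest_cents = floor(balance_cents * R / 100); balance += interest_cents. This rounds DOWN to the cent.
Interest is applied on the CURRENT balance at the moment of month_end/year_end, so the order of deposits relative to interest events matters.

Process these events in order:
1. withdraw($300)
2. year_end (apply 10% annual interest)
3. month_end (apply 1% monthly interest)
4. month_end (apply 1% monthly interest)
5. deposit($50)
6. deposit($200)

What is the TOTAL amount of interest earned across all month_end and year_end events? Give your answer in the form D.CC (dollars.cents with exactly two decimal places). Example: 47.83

After 1 (withdraw($300)): balance=$200.00 total_interest=$0.00
After 2 (year_end (apply 10% annual interest)): balance=$220.00 total_interest=$20.00
After 3 (month_end (apply 1% monthly interest)): balance=$222.20 total_interest=$22.20
After 4 (month_end (apply 1% monthly interest)): balance=$224.42 total_interest=$24.42
After 5 (deposit($50)): balance=$274.42 total_interest=$24.42
After 6 (deposit($200)): balance=$474.42 total_interest=$24.42

Answer: 24.42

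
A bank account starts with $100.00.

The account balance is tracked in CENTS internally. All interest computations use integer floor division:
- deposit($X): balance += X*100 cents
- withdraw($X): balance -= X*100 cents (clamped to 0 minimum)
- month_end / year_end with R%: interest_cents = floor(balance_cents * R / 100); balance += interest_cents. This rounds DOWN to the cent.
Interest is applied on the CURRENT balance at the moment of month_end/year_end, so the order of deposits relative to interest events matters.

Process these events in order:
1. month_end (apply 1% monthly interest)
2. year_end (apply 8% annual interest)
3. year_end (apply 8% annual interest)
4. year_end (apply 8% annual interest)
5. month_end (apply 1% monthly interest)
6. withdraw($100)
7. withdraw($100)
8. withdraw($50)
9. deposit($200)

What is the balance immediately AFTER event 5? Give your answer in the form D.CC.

Answer: 128.49

Derivation:
After 1 (month_end (apply 1% monthly interest)): balance=$101.00 total_interest=$1.00
After 2 (year_end (apply 8% annual interest)): balance=$109.08 total_interest=$9.08
After 3 (year_end (apply 8% annual interest)): balance=$117.80 total_interest=$17.80
After 4 (year_end (apply 8% annual interest)): balance=$127.22 total_interest=$27.22
After 5 (month_end (apply 1% monthly interest)): balance=$128.49 total_interest=$28.49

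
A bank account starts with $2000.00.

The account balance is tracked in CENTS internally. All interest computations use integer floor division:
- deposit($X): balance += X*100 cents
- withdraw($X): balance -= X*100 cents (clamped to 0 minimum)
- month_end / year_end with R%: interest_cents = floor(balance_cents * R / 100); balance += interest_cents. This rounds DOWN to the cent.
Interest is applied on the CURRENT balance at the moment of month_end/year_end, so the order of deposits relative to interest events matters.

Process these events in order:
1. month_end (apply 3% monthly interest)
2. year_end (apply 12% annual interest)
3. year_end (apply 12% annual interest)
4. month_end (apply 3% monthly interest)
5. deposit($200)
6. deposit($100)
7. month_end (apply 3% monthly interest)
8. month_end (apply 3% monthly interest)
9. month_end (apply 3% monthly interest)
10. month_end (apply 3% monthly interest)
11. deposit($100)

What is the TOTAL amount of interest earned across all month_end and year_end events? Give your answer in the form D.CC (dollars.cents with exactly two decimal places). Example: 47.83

After 1 (month_end (apply 3% monthly interest)): balance=$2060.00 total_interest=$60.00
After 2 (year_end (apply 12% annual interest)): balance=$2307.20 total_interest=$307.20
After 3 (year_end (apply 12% annual interest)): balance=$2584.06 total_interest=$584.06
After 4 (month_end (apply 3% monthly interest)): balance=$2661.58 total_interest=$661.58
After 5 (deposit($200)): balance=$2861.58 total_interest=$661.58
After 6 (deposit($100)): balance=$2961.58 total_interest=$661.58
After 7 (month_end (apply 3% monthly interest)): balance=$3050.42 total_interest=$750.42
After 8 (month_end (apply 3% monthly interest)): balance=$3141.93 total_interest=$841.93
After 9 (month_end (apply 3% monthly interest)): balance=$3236.18 total_interest=$936.18
After 10 (month_end (apply 3% monthly interest)): balance=$3333.26 total_interest=$1033.26
After 11 (deposit($100)): balance=$3433.26 total_interest=$1033.26

Answer: 1033.26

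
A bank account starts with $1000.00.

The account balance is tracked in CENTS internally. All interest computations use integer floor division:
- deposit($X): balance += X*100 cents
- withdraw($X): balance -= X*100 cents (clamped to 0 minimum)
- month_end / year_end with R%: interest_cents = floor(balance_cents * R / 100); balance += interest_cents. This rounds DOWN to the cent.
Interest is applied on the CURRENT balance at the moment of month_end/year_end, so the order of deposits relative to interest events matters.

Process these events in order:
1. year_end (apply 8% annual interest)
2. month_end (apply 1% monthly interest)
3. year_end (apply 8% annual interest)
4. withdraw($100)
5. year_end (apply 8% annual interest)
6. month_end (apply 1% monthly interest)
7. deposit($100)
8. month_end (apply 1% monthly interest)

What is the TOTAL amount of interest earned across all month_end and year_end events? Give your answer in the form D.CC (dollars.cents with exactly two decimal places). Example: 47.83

After 1 (year_end (apply 8% annual interest)): balance=$1080.00 total_interest=$80.00
After 2 (month_end (apply 1% monthly interest)): balance=$1090.80 total_interest=$90.80
After 3 (year_end (apply 8% annual interest)): balance=$1178.06 total_interest=$178.06
After 4 (withdraw($100)): balance=$1078.06 total_interest=$178.06
After 5 (year_end (apply 8% annual interest)): balance=$1164.30 total_interest=$264.30
After 6 (month_end (apply 1% monthly interest)): balance=$1175.94 total_interest=$275.94
After 7 (deposit($100)): balance=$1275.94 total_interest=$275.94
After 8 (month_end (apply 1% monthly interest)): balance=$1288.69 total_interest=$288.69

Answer: 288.69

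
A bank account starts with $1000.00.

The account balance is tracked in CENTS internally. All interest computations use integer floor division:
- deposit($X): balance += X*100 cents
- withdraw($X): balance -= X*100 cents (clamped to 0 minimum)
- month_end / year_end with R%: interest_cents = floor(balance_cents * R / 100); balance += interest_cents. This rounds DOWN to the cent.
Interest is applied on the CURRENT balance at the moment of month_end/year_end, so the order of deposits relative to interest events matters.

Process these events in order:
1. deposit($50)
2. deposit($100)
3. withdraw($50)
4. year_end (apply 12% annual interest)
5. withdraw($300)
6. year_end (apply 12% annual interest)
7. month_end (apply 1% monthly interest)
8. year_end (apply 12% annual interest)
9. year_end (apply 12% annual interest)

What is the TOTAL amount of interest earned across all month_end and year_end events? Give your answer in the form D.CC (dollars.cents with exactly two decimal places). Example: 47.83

After 1 (deposit($50)): balance=$1050.00 total_interest=$0.00
After 2 (deposit($100)): balance=$1150.00 total_interest=$0.00
After 3 (withdraw($50)): balance=$1100.00 total_interest=$0.00
After 4 (year_end (apply 12% annual interest)): balance=$1232.00 total_interest=$132.00
After 5 (withdraw($300)): balance=$932.00 total_interest=$132.00
After 6 (year_end (apply 12% annual interest)): balance=$1043.84 total_interest=$243.84
After 7 (month_end (apply 1% monthly interest)): balance=$1054.27 total_interest=$254.27
After 8 (year_end (apply 12% annual interest)): balance=$1180.78 total_interest=$380.78
After 9 (year_end (apply 12% annual interest)): balance=$1322.47 total_interest=$522.47

Answer: 522.47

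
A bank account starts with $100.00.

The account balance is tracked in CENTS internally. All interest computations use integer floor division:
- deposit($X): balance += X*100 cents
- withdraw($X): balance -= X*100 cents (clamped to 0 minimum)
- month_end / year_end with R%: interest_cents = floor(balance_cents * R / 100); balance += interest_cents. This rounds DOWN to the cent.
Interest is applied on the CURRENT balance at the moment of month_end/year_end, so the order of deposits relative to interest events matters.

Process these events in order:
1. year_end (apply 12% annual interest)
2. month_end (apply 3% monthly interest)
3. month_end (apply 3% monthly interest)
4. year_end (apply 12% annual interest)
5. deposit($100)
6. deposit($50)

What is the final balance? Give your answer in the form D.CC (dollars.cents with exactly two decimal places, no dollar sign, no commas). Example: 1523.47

Answer: 283.07

Derivation:
After 1 (year_end (apply 12% annual interest)): balance=$112.00 total_interest=$12.00
After 2 (month_end (apply 3% monthly interest)): balance=$115.36 total_interest=$15.36
After 3 (month_end (apply 3% monthly interest)): balance=$118.82 total_interest=$18.82
After 4 (year_end (apply 12% annual interest)): balance=$133.07 total_interest=$33.07
After 5 (deposit($100)): balance=$233.07 total_interest=$33.07
After 6 (deposit($50)): balance=$283.07 total_interest=$33.07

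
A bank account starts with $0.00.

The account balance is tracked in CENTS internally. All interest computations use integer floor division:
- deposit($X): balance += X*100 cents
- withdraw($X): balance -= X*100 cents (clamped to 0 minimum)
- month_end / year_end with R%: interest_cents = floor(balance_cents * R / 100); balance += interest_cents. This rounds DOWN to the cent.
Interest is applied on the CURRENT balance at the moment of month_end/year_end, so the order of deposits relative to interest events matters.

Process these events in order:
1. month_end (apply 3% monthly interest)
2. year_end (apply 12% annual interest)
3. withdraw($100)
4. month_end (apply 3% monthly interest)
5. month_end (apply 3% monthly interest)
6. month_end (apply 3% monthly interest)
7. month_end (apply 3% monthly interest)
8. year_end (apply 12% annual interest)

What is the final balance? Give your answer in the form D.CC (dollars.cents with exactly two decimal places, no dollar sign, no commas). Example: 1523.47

Answer: 0.00

Derivation:
After 1 (month_end (apply 3% monthly interest)): balance=$0.00 total_interest=$0.00
After 2 (year_end (apply 12% annual interest)): balance=$0.00 total_interest=$0.00
After 3 (withdraw($100)): balance=$0.00 total_interest=$0.00
After 4 (month_end (apply 3% monthly interest)): balance=$0.00 total_interest=$0.00
After 5 (month_end (apply 3% monthly interest)): balance=$0.00 total_interest=$0.00
After 6 (month_end (apply 3% monthly interest)): balance=$0.00 total_interest=$0.00
After 7 (month_end (apply 3% monthly interest)): balance=$0.00 total_interest=$0.00
After 8 (year_end (apply 12% annual interest)): balance=$0.00 total_interest=$0.00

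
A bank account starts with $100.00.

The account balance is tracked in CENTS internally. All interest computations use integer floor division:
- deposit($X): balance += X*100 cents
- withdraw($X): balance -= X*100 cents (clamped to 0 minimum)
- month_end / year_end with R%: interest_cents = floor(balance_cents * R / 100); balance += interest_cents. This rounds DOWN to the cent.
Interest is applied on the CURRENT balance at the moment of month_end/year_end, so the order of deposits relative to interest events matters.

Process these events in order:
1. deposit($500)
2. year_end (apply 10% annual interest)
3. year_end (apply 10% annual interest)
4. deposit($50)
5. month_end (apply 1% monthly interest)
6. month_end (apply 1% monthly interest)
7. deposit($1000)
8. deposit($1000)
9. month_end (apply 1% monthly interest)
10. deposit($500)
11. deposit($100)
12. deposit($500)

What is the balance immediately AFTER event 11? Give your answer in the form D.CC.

Answer: 3419.50

Derivation:
After 1 (deposit($500)): balance=$600.00 total_interest=$0.00
After 2 (year_end (apply 10% annual interest)): balance=$660.00 total_interest=$60.00
After 3 (year_end (apply 10% annual interest)): balance=$726.00 total_interest=$126.00
After 4 (deposit($50)): balance=$776.00 total_interest=$126.00
After 5 (month_end (apply 1% monthly interest)): balance=$783.76 total_interest=$133.76
After 6 (month_end (apply 1% monthly interest)): balance=$791.59 total_interest=$141.59
After 7 (deposit($1000)): balance=$1791.59 total_interest=$141.59
After 8 (deposit($1000)): balance=$2791.59 total_interest=$141.59
After 9 (month_end (apply 1% monthly interest)): balance=$2819.50 total_interest=$169.50
After 10 (deposit($500)): balance=$3319.50 total_interest=$169.50
After 11 (deposit($100)): balance=$3419.50 total_interest=$169.50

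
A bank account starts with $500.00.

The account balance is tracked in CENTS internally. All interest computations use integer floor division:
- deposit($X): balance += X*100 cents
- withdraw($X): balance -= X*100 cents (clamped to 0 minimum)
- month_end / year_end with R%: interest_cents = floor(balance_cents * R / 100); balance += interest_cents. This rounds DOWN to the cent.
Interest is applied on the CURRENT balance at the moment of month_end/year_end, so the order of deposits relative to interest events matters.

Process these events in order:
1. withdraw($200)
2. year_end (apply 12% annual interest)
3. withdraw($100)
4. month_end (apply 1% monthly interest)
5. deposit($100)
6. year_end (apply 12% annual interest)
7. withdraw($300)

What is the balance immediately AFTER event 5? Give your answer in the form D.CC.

Answer: 338.36

Derivation:
After 1 (withdraw($200)): balance=$300.00 total_interest=$0.00
After 2 (year_end (apply 12% annual interest)): balance=$336.00 total_interest=$36.00
After 3 (withdraw($100)): balance=$236.00 total_interest=$36.00
After 4 (month_end (apply 1% monthly interest)): balance=$238.36 total_interest=$38.36
After 5 (deposit($100)): balance=$338.36 total_interest=$38.36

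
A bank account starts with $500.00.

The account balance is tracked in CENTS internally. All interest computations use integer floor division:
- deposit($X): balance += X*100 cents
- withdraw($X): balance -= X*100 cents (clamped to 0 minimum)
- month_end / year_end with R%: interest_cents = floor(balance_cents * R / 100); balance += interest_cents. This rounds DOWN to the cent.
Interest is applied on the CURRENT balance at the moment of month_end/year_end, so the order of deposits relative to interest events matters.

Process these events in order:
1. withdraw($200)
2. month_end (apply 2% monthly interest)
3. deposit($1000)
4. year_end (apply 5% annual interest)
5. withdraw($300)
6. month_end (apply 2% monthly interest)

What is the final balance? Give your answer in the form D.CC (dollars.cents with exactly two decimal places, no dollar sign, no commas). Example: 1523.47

After 1 (withdraw($200)): balance=$300.00 total_interest=$0.00
After 2 (month_end (apply 2% monthly interest)): balance=$306.00 total_interest=$6.00
After 3 (deposit($1000)): balance=$1306.00 total_interest=$6.00
After 4 (year_end (apply 5% annual interest)): balance=$1371.30 total_interest=$71.30
After 5 (withdraw($300)): balance=$1071.30 total_interest=$71.30
After 6 (month_end (apply 2% monthly interest)): balance=$1092.72 total_interest=$92.72

Answer: 1092.72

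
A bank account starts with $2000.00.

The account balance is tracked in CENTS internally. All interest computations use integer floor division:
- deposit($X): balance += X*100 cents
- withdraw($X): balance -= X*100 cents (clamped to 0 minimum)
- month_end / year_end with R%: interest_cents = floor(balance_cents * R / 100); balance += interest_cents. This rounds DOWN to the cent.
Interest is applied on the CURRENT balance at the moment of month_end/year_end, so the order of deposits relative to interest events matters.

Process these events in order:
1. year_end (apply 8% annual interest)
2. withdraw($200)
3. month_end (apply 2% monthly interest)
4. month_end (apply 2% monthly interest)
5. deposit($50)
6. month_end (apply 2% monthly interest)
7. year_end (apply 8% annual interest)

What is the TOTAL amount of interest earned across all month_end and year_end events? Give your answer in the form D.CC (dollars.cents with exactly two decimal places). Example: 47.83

After 1 (year_end (apply 8% annual interest)): balance=$2160.00 total_interest=$160.00
After 2 (withdraw($200)): balance=$1960.00 total_interest=$160.00
After 3 (month_end (apply 2% monthly interest)): balance=$1999.20 total_interest=$199.20
After 4 (month_end (apply 2% monthly interest)): balance=$2039.18 total_interest=$239.18
After 5 (deposit($50)): balance=$2089.18 total_interest=$239.18
After 6 (month_end (apply 2% monthly interest)): balance=$2130.96 total_interest=$280.96
After 7 (year_end (apply 8% annual interest)): balance=$2301.43 total_interest=$451.43

Answer: 451.43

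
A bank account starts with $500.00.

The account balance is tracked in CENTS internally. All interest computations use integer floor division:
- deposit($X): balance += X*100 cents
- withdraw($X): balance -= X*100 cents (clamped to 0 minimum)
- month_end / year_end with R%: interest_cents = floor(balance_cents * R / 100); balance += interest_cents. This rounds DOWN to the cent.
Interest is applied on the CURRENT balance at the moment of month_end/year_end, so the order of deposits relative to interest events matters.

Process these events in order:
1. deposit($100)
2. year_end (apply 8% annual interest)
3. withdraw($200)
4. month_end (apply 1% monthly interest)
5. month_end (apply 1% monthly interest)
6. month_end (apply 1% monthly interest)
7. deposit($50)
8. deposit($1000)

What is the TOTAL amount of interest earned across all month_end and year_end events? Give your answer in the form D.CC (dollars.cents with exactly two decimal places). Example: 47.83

Answer: 61.57

Derivation:
After 1 (deposit($100)): balance=$600.00 total_interest=$0.00
After 2 (year_end (apply 8% annual interest)): balance=$648.00 total_interest=$48.00
After 3 (withdraw($200)): balance=$448.00 total_interest=$48.00
After 4 (month_end (apply 1% monthly interest)): balance=$452.48 total_interest=$52.48
After 5 (month_end (apply 1% monthly interest)): balance=$457.00 total_interest=$57.00
After 6 (month_end (apply 1% monthly interest)): balance=$461.57 total_interest=$61.57
After 7 (deposit($50)): balance=$511.57 total_interest=$61.57
After 8 (deposit($1000)): balance=$1511.57 total_interest=$61.57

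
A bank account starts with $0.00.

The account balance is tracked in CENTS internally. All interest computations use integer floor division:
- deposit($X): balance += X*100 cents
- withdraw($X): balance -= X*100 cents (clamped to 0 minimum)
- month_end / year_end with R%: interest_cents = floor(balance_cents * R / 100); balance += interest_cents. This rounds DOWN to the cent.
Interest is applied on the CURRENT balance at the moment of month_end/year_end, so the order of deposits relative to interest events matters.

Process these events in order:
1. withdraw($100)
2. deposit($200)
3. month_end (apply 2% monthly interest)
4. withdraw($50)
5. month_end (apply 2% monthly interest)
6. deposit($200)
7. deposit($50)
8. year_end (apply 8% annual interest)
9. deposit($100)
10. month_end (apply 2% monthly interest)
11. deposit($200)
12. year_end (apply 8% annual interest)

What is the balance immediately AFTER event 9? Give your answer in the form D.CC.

After 1 (withdraw($100)): balance=$0.00 total_interest=$0.00
After 2 (deposit($200)): balance=$200.00 total_interest=$0.00
After 3 (month_end (apply 2% monthly interest)): balance=$204.00 total_interest=$4.00
After 4 (withdraw($50)): balance=$154.00 total_interest=$4.00
After 5 (month_end (apply 2% monthly interest)): balance=$157.08 total_interest=$7.08
After 6 (deposit($200)): balance=$357.08 total_interest=$7.08
After 7 (deposit($50)): balance=$407.08 total_interest=$7.08
After 8 (year_end (apply 8% annual interest)): balance=$439.64 total_interest=$39.64
After 9 (deposit($100)): balance=$539.64 total_interest=$39.64

Answer: 539.64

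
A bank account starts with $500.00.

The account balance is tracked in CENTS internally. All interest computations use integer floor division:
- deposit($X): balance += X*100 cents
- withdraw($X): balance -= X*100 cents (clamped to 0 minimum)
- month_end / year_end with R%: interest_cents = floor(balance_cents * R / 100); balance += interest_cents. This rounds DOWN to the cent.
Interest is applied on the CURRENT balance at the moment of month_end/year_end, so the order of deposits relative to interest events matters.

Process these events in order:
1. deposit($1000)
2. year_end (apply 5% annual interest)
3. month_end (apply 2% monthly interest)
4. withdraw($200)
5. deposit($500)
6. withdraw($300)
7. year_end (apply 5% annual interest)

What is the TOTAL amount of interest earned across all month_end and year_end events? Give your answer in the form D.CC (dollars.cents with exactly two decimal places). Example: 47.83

After 1 (deposit($1000)): balance=$1500.00 total_interest=$0.00
After 2 (year_end (apply 5% annual interest)): balance=$1575.00 total_interest=$75.00
After 3 (month_end (apply 2% monthly interest)): balance=$1606.50 total_interest=$106.50
After 4 (withdraw($200)): balance=$1406.50 total_interest=$106.50
After 5 (deposit($500)): balance=$1906.50 total_interest=$106.50
After 6 (withdraw($300)): balance=$1606.50 total_interest=$106.50
After 7 (year_end (apply 5% annual interest)): balance=$1686.82 total_interest=$186.82

Answer: 186.82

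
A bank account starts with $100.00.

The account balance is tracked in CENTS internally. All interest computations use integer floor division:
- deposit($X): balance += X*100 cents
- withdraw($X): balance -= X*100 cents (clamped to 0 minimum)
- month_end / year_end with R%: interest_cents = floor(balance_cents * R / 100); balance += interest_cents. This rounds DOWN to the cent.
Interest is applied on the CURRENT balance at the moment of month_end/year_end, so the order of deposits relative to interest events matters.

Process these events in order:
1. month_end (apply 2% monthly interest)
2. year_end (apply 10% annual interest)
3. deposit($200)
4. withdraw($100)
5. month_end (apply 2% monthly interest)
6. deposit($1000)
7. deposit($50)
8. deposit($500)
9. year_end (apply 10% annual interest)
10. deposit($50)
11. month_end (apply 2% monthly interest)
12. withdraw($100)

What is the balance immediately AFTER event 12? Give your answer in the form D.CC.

Answer: 1932.94

Derivation:
After 1 (month_end (apply 2% monthly interest)): balance=$102.00 total_interest=$2.00
After 2 (year_end (apply 10% annual interest)): balance=$112.20 total_interest=$12.20
After 3 (deposit($200)): balance=$312.20 total_interest=$12.20
After 4 (withdraw($100)): balance=$212.20 total_interest=$12.20
After 5 (month_end (apply 2% monthly interest)): balance=$216.44 total_interest=$16.44
After 6 (deposit($1000)): balance=$1216.44 total_interest=$16.44
After 7 (deposit($50)): balance=$1266.44 total_interest=$16.44
After 8 (deposit($500)): balance=$1766.44 total_interest=$16.44
After 9 (year_end (apply 10% annual interest)): balance=$1943.08 total_interest=$193.08
After 10 (deposit($50)): balance=$1993.08 total_interest=$193.08
After 11 (month_end (apply 2% monthly interest)): balance=$2032.94 total_interest=$232.94
After 12 (withdraw($100)): balance=$1932.94 total_interest=$232.94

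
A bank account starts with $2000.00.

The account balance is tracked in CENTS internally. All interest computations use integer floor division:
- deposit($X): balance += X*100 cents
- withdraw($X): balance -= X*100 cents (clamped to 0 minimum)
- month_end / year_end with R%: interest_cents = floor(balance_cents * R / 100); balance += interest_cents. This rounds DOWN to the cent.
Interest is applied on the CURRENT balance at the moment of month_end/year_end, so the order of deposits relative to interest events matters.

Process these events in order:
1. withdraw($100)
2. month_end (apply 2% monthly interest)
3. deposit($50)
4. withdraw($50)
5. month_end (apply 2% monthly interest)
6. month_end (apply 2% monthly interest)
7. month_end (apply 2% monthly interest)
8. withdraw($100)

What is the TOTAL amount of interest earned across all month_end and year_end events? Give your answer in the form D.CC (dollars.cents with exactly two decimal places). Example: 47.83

After 1 (withdraw($100)): balance=$1900.00 total_interest=$0.00
After 2 (month_end (apply 2% monthly interest)): balance=$1938.00 total_interest=$38.00
After 3 (deposit($50)): balance=$1988.00 total_interest=$38.00
After 4 (withdraw($50)): balance=$1938.00 total_interest=$38.00
After 5 (month_end (apply 2% monthly interest)): balance=$1976.76 total_interest=$76.76
After 6 (month_end (apply 2% monthly interest)): balance=$2016.29 total_interest=$116.29
After 7 (month_end (apply 2% monthly interest)): balance=$2056.61 total_interest=$156.61
After 8 (withdraw($100)): balance=$1956.61 total_interest=$156.61

Answer: 156.61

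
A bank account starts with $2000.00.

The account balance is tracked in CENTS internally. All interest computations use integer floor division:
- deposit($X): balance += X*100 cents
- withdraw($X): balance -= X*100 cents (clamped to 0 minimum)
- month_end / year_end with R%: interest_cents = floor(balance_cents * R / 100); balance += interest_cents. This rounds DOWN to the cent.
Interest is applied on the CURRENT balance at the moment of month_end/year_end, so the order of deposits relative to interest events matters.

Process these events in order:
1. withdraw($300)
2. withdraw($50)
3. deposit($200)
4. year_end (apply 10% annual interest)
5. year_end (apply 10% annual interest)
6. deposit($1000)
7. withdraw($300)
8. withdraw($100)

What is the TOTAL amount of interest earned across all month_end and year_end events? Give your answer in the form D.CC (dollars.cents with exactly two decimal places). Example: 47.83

After 1 (withdraw($300)): balance=$1700.00 total_interest=$0.00
After 2 (withdraw($50)): balance=$1650.00 total_interest=$0.00
After 3 (deposit($200)): balance=$1850.00 total_interest=$0.00
After 4 (year_end (apply 10% annual interest)): balance=$2035.00 total_interest=$185.00
After 5 (year_end (apply 10% annual interest)): balance=$2238.50 total_interest=$388.50
After 6 (deposit($1000)): balance=$3238.50 total_interest=$388.50
After 7 (withdraw($300)): balance=$2938.50 total_interest=$388.50
After 8 (withdraw($100)): balance=$2838.50 total_interest=$388.50

Answer: 388.50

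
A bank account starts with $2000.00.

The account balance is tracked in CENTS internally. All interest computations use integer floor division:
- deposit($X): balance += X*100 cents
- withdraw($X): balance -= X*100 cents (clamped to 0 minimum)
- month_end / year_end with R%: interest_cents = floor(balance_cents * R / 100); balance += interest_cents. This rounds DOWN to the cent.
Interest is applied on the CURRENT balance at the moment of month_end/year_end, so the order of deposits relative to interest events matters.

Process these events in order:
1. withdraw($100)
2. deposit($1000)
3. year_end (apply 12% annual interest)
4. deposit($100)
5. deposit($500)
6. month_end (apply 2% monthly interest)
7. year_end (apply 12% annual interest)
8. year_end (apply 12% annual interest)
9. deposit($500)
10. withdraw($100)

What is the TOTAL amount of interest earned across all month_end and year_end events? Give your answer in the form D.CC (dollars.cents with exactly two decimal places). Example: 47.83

Answer: 1423.46

Derivation:
After 1 (withdraw($100)): balance=$1900.00 total_interest=$0.00
After 2 (deposit($1000)): balance=$2900.00 total_interest=$0.00
After 3 (year_end (apply 12% annual interest)): balance=$3248.00 total_interest=$348.00
After 4 (deposit($100)): balance=$3348.00 total_interest=$348.00
After 5 (deposit($500)): balance=$3848.00 total_interest=$348.00
After 6 (month_end (apply 2% monthly interest)): balance=$3924.96 total_interest=$424.96
After 7 (year_end (apply 12% annual interest)): balance=$4395.95 total_interest=$895.95
After 8 (year_end (apply 12% annual interest)): balance=$4923.46 total_interest=$1423.46
After 9 (deposit($500)): balance=$5423.46 total_interest=$1423.46
After 10 (withdraw($100)): balance=$5323.46 total_interest=$1423.46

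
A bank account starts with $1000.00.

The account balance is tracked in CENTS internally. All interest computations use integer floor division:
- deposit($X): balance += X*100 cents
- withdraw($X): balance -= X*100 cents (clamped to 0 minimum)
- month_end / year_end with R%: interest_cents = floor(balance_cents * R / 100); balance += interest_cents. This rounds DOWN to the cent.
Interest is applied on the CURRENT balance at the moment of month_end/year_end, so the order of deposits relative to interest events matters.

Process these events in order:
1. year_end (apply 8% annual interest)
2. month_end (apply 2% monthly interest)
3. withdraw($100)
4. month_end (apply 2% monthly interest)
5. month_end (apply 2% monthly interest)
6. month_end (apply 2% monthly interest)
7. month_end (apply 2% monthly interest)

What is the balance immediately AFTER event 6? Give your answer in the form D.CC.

After 1 (year_end (apply 8% annual interest)): balance=$1080.00 total_interest=$80.00
After 2 (month_end (apply 2% monthly interest)): balance=$1101.60 total_interest=$101.60
After 3 (withdraw($100)): balance=$1001.60 total_interest=$101.60
After 4 (month_end (apply 2% monthly interest)): balance=$1021.63 total_interest=$121.63
After 5 (month_end (apply 2% monthly interest)): balance=$1042.06 total_interest=$142.06
After 6 (month_end (apply 2% monthly interest)): balance=$1062.90 total_interest=$162.90

Answer: 1062.90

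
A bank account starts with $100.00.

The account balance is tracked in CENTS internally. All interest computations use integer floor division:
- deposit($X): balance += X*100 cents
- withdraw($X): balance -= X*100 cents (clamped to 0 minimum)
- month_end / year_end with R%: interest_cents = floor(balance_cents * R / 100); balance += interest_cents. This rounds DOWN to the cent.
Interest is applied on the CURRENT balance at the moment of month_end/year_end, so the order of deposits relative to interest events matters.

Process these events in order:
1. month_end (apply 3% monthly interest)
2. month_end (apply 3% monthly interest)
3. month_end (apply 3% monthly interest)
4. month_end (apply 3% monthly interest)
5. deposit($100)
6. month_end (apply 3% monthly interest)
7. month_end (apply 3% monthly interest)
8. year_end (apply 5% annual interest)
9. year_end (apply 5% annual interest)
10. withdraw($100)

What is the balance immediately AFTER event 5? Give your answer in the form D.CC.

Answer: 212.54

Derivation:
After 1 (month_end (apply 3% monthly interest)): balance=$103.00 total_interest=$3.00
After 2 (month_end (apply 3% monthly interest)): balance=$106.09 total_interest=$6.09
After 3 (month_end (apply 3% monthly interest)): balance=$109.27 total_interest=$9.27
After 4 (month_end (apply 3% monthly interest)): balance=$112.54 total_interest=$12.54
After 5 (deposit($100)): balance=$212.54 total_interest=$12.54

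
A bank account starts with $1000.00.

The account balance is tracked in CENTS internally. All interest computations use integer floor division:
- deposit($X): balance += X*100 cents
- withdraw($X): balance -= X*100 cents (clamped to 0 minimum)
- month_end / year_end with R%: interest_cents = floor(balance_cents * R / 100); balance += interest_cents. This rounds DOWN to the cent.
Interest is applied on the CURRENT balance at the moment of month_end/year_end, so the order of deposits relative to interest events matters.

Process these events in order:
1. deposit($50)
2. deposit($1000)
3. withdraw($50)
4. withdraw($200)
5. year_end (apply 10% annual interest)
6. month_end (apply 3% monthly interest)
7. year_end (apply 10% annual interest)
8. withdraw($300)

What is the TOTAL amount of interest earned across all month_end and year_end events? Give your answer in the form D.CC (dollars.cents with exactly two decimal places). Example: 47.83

After 1 (deposit($50)): balance=$1050.00 total_interest=$0.00
After 2 (deposit($1000)): balance=$2050.00 total_interest=$0.00
After 3 (withdraw($50)): balance=$2000.00 total_interest=$0.00
After 4 (withdraw($200)): balance=$1800.00 total_interest=$0.00
After 5 (year_end (apply 10% annual interest)): balance=$1980.00 total_interest=$180.00
After 6 (month_end (apply 3% monthly interest)): balance=$2039.40 total_interest=$239.40
After 7 (year_end (apply 10% annual interest)): balance=$2243.34 total_interest=$443.34
After 8 (withdraw($300)): balance=$1943.34 total_interest=$443.34

Answer: 443.34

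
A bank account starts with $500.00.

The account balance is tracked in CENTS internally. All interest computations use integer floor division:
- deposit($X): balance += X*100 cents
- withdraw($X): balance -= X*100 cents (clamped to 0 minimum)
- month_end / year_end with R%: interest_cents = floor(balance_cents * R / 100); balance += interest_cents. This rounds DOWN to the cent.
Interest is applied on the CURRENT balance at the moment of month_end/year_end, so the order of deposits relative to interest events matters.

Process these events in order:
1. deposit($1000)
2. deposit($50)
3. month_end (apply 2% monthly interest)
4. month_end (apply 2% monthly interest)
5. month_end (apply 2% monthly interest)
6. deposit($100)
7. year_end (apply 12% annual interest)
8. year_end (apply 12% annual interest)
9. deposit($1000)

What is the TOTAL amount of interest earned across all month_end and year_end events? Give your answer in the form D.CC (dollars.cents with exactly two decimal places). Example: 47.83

Answer: 538.76

Derivation:
After 1 (deposit($1000)): balance=$1500.00 total_interest=$0.00
After 2 (deposit($50)): balance=$1550.00 total_interest=$0.00
After 3 (month_end (apply 2% monthly interest)): balance=$1581.00 total_interest=$31.00
After 4 (month_end (apply 2% monthly interest)): balance=$1612.62 total_interest=$62.62
After 5 (month_end (apply 2% monthly interest)): balance=$1644.87 total_interest=$94.87
After 6 (deposit($100)): balance=$1744.87 total_interest=$94.87
After 7 (year_end (apply 12% annual interest)): balance=$1954.25 total_interest=$304.25
After 8 (year_end (apply 12% annual interest)): balance=$2188.76 total_interest=$538.76
After 9 (deposit($1000)): balance=$3188.76 total_interest=$538.76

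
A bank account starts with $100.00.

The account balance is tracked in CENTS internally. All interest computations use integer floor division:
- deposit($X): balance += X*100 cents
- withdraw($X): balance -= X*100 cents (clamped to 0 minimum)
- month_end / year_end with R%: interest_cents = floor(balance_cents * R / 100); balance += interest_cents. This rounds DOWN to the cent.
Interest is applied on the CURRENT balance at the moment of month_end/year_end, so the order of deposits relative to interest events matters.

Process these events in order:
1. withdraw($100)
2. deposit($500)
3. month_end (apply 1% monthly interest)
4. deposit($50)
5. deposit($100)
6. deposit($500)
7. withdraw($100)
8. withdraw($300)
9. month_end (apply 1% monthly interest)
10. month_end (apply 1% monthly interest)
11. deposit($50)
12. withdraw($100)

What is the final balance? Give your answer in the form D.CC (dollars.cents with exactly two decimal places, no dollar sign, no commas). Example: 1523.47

After 1 (withdraw($100)): balance=$0.00 total_interest=$0.00
After 2 (deposit($500)): balance=$500.00 total_interest=$0.00
After 3 (month_end (apply 1% monthly interest)): balance=$505.00 total_interest=$5.00
After 4 (deposit($50)): balance=$555.00 total_interest=$5.00
After 5 (deposit($100)): balance=$655.00 total_interest=$5.00
After 6 (deposit($500)): balance=$1155.00 total_interest=$5.00
After 7 (withdraw($100)): balance=$1055.00 total_interest=$5.00
After 8 (withdraw($300)): balance=$755.00 total_interest=$5.00
After 9 (month_end (apply 1% monthly interest)): balance=$762.55 total_interest=$12.55
After 10 (month_end (apply 1% monthly interest)): balance=$770.17 total_interest=$20.17
After 11 (deposit($50)): balance=$820.17 total_interest=$20.17
After 12 (withdraw($100)): balance=$720.17 total_interest=$20.17

Answer: 720.17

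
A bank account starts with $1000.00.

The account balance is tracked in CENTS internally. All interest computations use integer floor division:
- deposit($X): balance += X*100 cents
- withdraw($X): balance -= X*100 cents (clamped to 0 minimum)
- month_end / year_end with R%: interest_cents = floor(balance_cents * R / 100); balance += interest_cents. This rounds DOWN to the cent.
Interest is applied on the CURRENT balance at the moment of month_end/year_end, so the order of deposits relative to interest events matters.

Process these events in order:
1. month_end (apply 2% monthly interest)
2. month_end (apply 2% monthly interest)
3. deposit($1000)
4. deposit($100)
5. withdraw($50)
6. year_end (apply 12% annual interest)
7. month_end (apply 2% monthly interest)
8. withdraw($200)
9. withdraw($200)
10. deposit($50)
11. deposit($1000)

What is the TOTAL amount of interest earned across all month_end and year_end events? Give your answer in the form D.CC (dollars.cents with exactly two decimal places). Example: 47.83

After 1 (month_end (apply 2% monthly interest)): balance=$1020.00 total_interest=$20.00
After 2 (month_end (apply 2% monthly interest)): balance=$1040.40 total_interest=$40.40
After 3 (deposit($1000)): balance=$2040.40 total_interest=$40.40
After 4 (deposit($100)): balance=$2140.40 total_interest=$40.40
After 5 (withdraw($50)): balance=$2090.40 total_interest=$40.40
After 6 (year_end (apply 12% annual interest)): balance=$2341.24 total_interest=$291.24
After 7 (month_end (apply 2% monthly interest)): balance=$2388.06 total_interest=$338.06
After 8 (withdraw($200)): balance=$2188.06 total_interest=$338.06
After 9 (withdraw($200)): balance=$1988.06 total_interest=$338.06
After 10 (deposit($50)): balance=$2038.06 total_interest=$338.06
After 11 (deposit($1000)): balance=$3038.06 total_interest=$338.06

Answer: 338.06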